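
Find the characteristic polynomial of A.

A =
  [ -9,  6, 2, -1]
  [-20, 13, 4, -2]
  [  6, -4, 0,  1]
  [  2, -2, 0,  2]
x^4 - 6*x^3 + 13*x^2 - 12*x + 4

Expanding det(x·I − A) (e.g. by cofactor expansion or by noting that A is similar to its Jordan form J, which has the same characteristic polynomial as A) gives
  χ_A(x) = x^4 - 6*x^3 + 13*x^2 - 12*x + 4
which factors as (x - 2)^2*(x - 1)^2. The eigenvalues (with algebraic multiplicities) are λ = 1 with multiplicity 2, λ = 2 with multiplicity 2.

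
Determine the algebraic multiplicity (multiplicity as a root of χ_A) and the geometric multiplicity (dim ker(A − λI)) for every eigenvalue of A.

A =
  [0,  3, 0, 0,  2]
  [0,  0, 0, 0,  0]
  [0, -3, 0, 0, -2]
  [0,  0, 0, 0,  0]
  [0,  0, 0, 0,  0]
λ = 0: alg = 5, geom = 4

Step 1 — factor the characteristic polynomial to read off the algebraic multiplicities:
  χ_A(x) = x^5

Step 2 — compute geometric multiplicities via the rank-nullity identity g(λ) = n − rank(A − λI):
  rank(A − (0)·I) = 1, so dim ker(A − (0)·I) = n − 1 = 4

Summary:
  λ = 0: algebraic multiplicity = 5, geometric multiplicity = 4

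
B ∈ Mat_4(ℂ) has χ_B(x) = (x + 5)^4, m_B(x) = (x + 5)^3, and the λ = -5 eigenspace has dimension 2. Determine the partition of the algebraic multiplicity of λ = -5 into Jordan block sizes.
Block sizes for λ = -5: [3, 1]

Step 1 — from the characteristic polynomial, algebraic multiplicity of λ = -5 is 4. From dim ker(B − (-5)·I) = 2, there are exactly 2 Jordan blocks for λ = -5.
Step 2 — from the minimal polynomial, the factor (x + 5)^3 tells us the largest block for λ = -5 has size 3.
Step 3 — with total size 4, 2 blocks, and largest block 3, the block sizes (in nonincreasing order) are [3, 1].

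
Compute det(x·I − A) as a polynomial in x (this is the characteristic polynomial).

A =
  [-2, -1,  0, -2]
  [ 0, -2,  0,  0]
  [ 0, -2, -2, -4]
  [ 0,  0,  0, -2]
x^4 + 8*x^3 + 24*x^2 + 32*x + 16

Expanding det(x·I − A) (e.g. by cofactor expansion or by noting that A is similar to its Jordan form J, which has the same characteristic polynomial as A) gives
  χ_A(x) = x^4 + 8*x^3 + 24*x^2 + 32*x + 16
which factors as (x + 2)^4. The eigenvalues (with algebraic multiplicities) are λ = -2 with multiplicity 4.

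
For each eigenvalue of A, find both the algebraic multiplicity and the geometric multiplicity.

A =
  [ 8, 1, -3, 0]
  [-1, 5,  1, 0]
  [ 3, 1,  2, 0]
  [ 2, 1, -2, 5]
λ = 5: alg = 4, geom = 2

Step 1 — factor the characteristic polynomial to read off the algebraic multiplicities:
  χ_A(x) = (x - 5)^4

Step 2 — compute geometric multiplicities via the rank-nullity identity g(λ) = n − rank(A − λI):
  rank(A − (5)·I) = 2, so dim ker(A − (5)·I) = n − 2 = 2

Summary:
  λ = 5: algebraic multiplicity = 4, geometric multiplicity = 2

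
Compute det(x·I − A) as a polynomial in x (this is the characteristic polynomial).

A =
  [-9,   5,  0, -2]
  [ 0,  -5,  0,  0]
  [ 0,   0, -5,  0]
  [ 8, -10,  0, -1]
x^4 + 20*x^3 + 150*x^2 + 500*x + 625

Expanding det(x·I − A) (e.g. by cofactor expansion or by noting that A is similar to its Jordan form J, which has the same characteristic polynomial as A) gives
  χ_A(x) = x^4 + 20*x^3 + 150*x^2 + 500*x + 625
which factors as (x + 5)^4. The eigenvalues (with algebraic multiplicities) are λ = -5 with multiplicity 4.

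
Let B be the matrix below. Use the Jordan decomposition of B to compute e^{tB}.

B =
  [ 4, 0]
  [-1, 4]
e^{tB} =
  [exp(4*t), 0]
  [-t*exp(4*t), exp(4*t)]

Strategy: write B = P · J · P⁻¹ where J is a Jordan canonical form, so e^{tB} = P · e^{tJ} · P⁻¹, and e^{tJ} can be computed block-by-block.

B has Jordan form
J =
  [4, 1]
  [0, 4]
(up to reordering of blocks).

Per-block formulas:
  For a 2×2 Jordan block J_2(4): exp(t · J_2(4)) = e^(4t)·(I + t·N), where N is the 2×2 nilpotent shift.

After assembling e^{tJ} and conjugating by P, we get:

e^{tB} =
  [exp(4*t), 0]
  [-t*exp(4*t), exp(4*t)]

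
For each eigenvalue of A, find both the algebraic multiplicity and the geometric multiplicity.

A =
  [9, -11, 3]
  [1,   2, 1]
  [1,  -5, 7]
λ = 6: alg = 3, geom = 1

Step 1 — factor the characteristic polynomial to read off the algebraic multiplicities:
  χ_A(x) = (x - 6)^3

Step 2 — compute geometric multiplicities via the rank-nullity identity g(λ) = n − rank(A − λI):
  rank(A − (6)·I) = 2, so dim ker(A − (6)·I) = n − 2 = 1

Summary:
  λ = 6: algebraic multiplicity = 3, geometric multiplicity = 1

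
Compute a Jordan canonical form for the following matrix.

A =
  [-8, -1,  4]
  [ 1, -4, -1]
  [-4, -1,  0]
J_3(-4)

The characteristic polynomial is
  det(x·I − A) = x^3 + 12*x^2 + 48*x + 64 = (x + 4)^3

Eigenvalues and multiplicities (the geometric multiplicity of λ is n − rank(A − λI), which equals the number of Jordan blocks for λ):
  λ = -4: algebraic multiplicity = 3, geometric multiplicity = 1

Determining the block sizes for each eigenvalue:
  λ = -4: one block (gm = 1), so the single block has size am = 3 → block sizes [3]

Assembling the blocks gives a Jordan form
J =
  [-4,  1,  0]
  [ 0, -4,  1]
  [ 0,  0, -4]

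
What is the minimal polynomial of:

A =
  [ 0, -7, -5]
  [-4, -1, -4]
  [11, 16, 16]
x^3 - 15*x^2 + 75*x - 125

The characteristic polynomial is χ_A(x) = (x - 5)^3, so the eigenvalues are known. The minimal polynomial is
  m_A(x) = Π_λ (x − λ)^{k_λ}
where k_λ is the size of the *largest* Jordan block for λ (equivalently, the smallest k with (A − λI)^k v = 0 for every generalised eigenvector v of λ).

  λ = 5: largest Jordan block has size 3, contributing (x − 5)^3

So m_A(x) = (x - 5)^3 = x^3 - 15*x^2 + 75*x - 125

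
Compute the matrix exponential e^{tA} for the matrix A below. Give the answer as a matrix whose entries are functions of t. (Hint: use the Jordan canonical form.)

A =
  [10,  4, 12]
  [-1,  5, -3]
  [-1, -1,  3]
e^{tA} =
  [4*t*exp(6*t) + exp(6*t), 4*t*exp(6*t), 12*t*exp(6*t)]
  [-t*exp(6*t), -t*exp(6*t) + exp(6*t), -3*t*exp(6*t)]
  [-t*exp(6*t), -t*exp(6*t), -3*t*exp(6*t) + exp(6*t)]

Strategy: write A = P · J · P⁻¹ where J is a Jordan canonical form, so e^{tA} = P · e^{tJ} · P⁻¹, and e^{tJ} can be computed block-by-block.

A has Jordan form
J =
  [6, 1, 0]
  [0, 6, 0]
  [0, 0, 6]
(up to reordering of blocks).

Per-block formulas:
  For a 1×1 block at λ = 6: exp(t · [6]) = [e^(6t)].
  For a 2×2 Jordan block J_2(6): exp(t · J_2(6)) = e^(6t)·(I + t·N), where N is the 2×2 nilpotent shift.

After assembling e^{tJ} and conjugating by P, we get:

e^{tA} =
  [4*t*exp(6*t) + exp(6*t), 4*t*exp(6*t), 12*t*exp(6*t)]
  [-t*exp(6*t), -t*exp(6*t) + exp(6*t), -3*t*exp(6*t)]
  [-t*exp(6*t), -t*exp(6*t), -3*t*exp(6*t) + exp(6*t)]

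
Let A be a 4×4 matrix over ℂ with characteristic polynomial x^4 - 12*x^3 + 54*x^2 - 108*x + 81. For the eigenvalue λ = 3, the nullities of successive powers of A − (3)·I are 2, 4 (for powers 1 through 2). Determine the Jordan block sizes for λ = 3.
Block sizes for λ = 3: [2, 2]

From the dimensions of kernels of powers, the number of Jordan blocks of size at least j is d_j − d_{j−1} where d_j = dim ker(N^j) (with d_0 = 0). Computing the differences gives [2, 2].
The number of blocks of size exactly k is (#blocks of size ≥ k) − (#blocks of size ≥ k + 1), so the partition is: 2 block(s) of size 2.
In nonincreasing order the block sizes are [2, 2].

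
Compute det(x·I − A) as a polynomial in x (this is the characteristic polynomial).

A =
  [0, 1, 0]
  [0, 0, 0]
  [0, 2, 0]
x^3

Expanding det(x·I − A) (e.g. by cofactor expansion or by noting that A is similar to its Jordan form J, which has the same characteristic polynomial as A) gives
  χ_A(x) = x^3
which factors as x^3. The eigenvalues (with algebraic multiplicities) are λ = 0 with multiplicity 3.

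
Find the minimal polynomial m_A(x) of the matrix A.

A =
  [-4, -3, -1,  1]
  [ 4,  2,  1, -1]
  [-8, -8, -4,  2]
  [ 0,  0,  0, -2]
x^3 + 6*x^2 + 12*x + 8

The characteristic polynomial is χ_A(x) = (x + 2)^4, so the eigenvalues are known. The minimal polynomial is
  m_A(x) = Π_λ (x − λ)^{k_λ}
where k_λ is the size of the *largest* Jordan block for λ (equivalently, the smallest k with (A − λI)^k v = 0 for every generalised eigenvector v of λ).

  λ = -2: largest Jordan block has size 3, contributing (x + 2)^3

So m_A(x) = (x + 2)^3 = x^3 + 6*x^2 + 12*x + 8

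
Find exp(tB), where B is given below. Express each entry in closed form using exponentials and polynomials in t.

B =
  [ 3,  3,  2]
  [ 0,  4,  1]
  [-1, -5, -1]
e^{tB} =
  [-t^2*exp(2*t)/2 + t*exp(2*t) + exp(2*t), -t^2*exp(2*t)/2 + 3*t*exp(2*t), -t^2*exp(2*t)/2 + 2*t*exp(2*t)]
  [-t^2*exp(2*t)/2, -t^2*exp(2*t)/2 + 2*t*exp(2*t) + exp(2*t), -t^2*exp(2*t)/2 + t*exp(2*t)]
  [t^2*exp(2*t) - t*exp(2*t), t^2*exp(2*t) - 5*t*exp(2*t), t^2*exp(2*t) - 3*t*exp(2*t) + exp(2*t)]

Strategy: write B = P · J · P⁻¹ where J is a Jordan canonical form, so e^{tB} = P · e^{tJ} · P⁻¹, and e^{tJ} can be computed block-by-block.

B has Jordan form
J =
  [2, 1, 0]
  [0, 2, 1]
  [0, 0, 2]
(up to reordering of blocks).

Per-block formulas:
  For a 3×3 Jordan block J_3(2): exp(t · J_3(2)) = e^(2t)·(I + t·N + (t^2/2)·N^2), where N is the 3×3 nilpotent shift.

After assembling e^{tJ} and conjugating by P, we get:

e^{tB} =
  [-t^2*exp(2*t)/2 + t*exp(2*t) + exp(2*t), -t^2*exp(2*t)/2 + 3*t*exp(2*t), -t^2*exp(2*t)/2 + 2*t*exp(2*t)]
  [-t^2*exp(2*t)/2, -t^2*exp(2*t)/2 + 2*t*exp(2*t) + exp(2*t), -t^2*exp(2*t)/2 + t*exp(2*t)]
  [t^2*exp(2*t) - t*exp(2*t), t^2*exp(2*t) - 5*t*exp(2*t), t^2*exp(2*t) - 3*t*exp(2*t) + exp(2*t)]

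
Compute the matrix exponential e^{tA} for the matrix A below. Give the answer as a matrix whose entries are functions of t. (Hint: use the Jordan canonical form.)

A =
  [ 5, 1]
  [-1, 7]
e^{tA} =
  [-t*exp(6*t) + exp(6*t), t*exp(6*t)]
  [-t*exp(6*t), t*exp(6*t) + exp(6*t)]

Strategy: write A = P · J · P⁻¹ where J is a Jordan canonical form, so e^{tA} = P · e^{tJ} · P⁻¹, and e^{tJ} can be computed block-by-block.

A has Jordan form
J =
  [6, 1]
  [0, 6]
(up to reordering of blocks).

Per-block formulas:
  For a 2×2 Jordan block J_2(6): exp(t · J_2(6)) = e^(6t)·(I + t·N), where N is the 2×2 nilpotent shift.

After assembling e^{tJ} and conjugating by P, we get:

e^{tA} =
  [-t*exp(6*t) + exp(6*t), t*exp(6*t)]
  [-t*exp(6*t), t*exp(6*t) + exp(6*t)]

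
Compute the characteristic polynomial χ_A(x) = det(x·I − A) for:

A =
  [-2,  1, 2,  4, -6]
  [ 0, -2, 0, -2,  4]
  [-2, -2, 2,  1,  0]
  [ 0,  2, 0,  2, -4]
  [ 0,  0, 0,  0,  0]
x^5

Expanding det(x·I − A) (e.g. by cofactor expansion or by noting that A is similar to its Jordan form J, which has the same characteristic polynomial as A) gives
  χ_A(x) = x^5
which factors as x^5. The eigenvalues (with algebraic multiplicities) are λ = 0 with multiplicity 5.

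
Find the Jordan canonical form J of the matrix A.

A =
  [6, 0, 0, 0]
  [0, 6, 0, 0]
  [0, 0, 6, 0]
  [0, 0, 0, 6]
J_1(6) ⊕ J_1(6) ⊕ J_1(6) ⊕ J_1(6)

The characteristic polynomial is
  det(x·I − A) = x^4 - 24*x^3 + 216*x^2 - 864*x + 1296 = (x - 6)^4

Eigenvalues and multiplicities (the geometric multiplicity of λ is n − rank(A − λI), which equals the number of Jordan blocks for λ):
  λ = 6: algebraic multiplicity = 4, geometric multiplicity = 4

Determining the block sizes for each eigenvalue:
  λ = 6: gm = am = 4, so every block has size 1 → block sizes [1, 1, 1, 1]

Assembling the blocks gives a Jordan form
J =
  [6, 0, 0, 0]
  [0, 6, 0, 0]
  [0, 0, 6, 0]
  [0, 0, 0, 6]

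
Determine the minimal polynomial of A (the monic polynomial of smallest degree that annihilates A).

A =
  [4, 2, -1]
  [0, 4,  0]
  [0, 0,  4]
x^2 - 8*x + 16

The characteristic polynomial is χ_A(x) = (x - 4)^3, so the eigenvalues are known. The minimal polynomial is
  m_A(x) = Π_λ (x − λ)^{k_λ}
where k_λ is the size of the *largest* Jordan block for λ (equivalently, the smallest k with (A − λI)^k v = 0 for every generalised eigenvector v of λ).

  λ = 4: largest Jordan block has size 2, contributing (x − 4)^2

So m_A(x) = (x - 4)^2 = x^2 - 8*x + 16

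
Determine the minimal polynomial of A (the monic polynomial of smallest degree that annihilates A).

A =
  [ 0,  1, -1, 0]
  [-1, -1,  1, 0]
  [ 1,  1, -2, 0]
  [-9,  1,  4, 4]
x^4 - x^3 - 9*x^2 - 11*x - 4

The characteristic polynomial is χ_A(x) = (x - 4)*(x + 1)^3, so the eigenvalues are known. The minimal polynomial is
  m_A(x) = Π_λ (x − λ)^{k_λ}
where k_λ is the size of the *largest* Jordan block for λ (equivalently, the smallest k with (A − λI)^k v = 0 for every generalised eigenvector v of λ).

  λ = -1: largest Jordan block has size 3, contributing (x + 1)^3
  λ = 4: largest Jordan block has size 1, contributing (x − 4)

So m_A(x) = (x - 4)*(x + 1)^3 = x^4 - x^3 - 9*x^2 - 11*x - 4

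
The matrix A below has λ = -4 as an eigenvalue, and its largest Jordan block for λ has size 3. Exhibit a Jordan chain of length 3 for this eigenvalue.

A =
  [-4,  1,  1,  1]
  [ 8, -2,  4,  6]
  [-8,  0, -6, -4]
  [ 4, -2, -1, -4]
A Jordan chain for λ = -4 of length 3:
v_1 = (4, 8, 0, -8)ᵀ
v_2 = (0, 8, -8, 4)ᵀ
v_3 = (1, 0, 0, 0)ᵀ

Let N = A − (-4)·I. We want v_3 with N^3 v_3 = 0 but N^2 v_3 ≠ 0; then v_{j-1} := N · v_j for j = 3, …, 2.

Pick v_3 = (1, 0, 0, 0)ᵀ.
Then v_2 = N · v_3 = (0, 8, -8, 4)ᵀ.
Then v_1 = N · v_2 = (4, 8, 0, -8)ᵀ.

Sanity check: (A − (-4)·I) v_1 = (0, 0, 0, 0)ᵀ = 0. ✓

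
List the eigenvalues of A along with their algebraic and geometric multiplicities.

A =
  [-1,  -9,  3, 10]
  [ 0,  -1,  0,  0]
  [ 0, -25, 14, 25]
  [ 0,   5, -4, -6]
λ = -1: alg = 2, geom = 1; λ = 4: alg = 2, geom = 1

Step 1 — factor the characteristic polynomial to read off the algebraic multiplicities:
  χ_A(x) = (x - 4)^2*(x + 1)^2

Step 2 — compute geometric multiplicities via the rank-nullity identity g(λ) = n − rank(A − λI):
  rank(A − (-1)·I) = 3, so dim ker(A − (-1)·I) = n − 3 = 1
  rank(A − (4)·I) = 3, so dim ker(A − (4)·I) = n − 3 = 1

Summary:
  λ = -1: algebraic multiplicity = 2, geometric multiplicity = 1
  λ = 4: algebraic multiplicity = 2, geometric multiplicity = 1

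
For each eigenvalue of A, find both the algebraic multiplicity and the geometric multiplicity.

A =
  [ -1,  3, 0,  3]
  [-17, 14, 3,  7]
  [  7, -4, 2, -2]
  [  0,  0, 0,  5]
λ = 5: alg = 4, geom = 2

Step 1 — factor the characteristic polynomial to read off the algebraic multiplicities:
  χ_A(x) = (x - 5)^4

Step 2 — compute geometric multiplicities via the rank-nullity identity g(λ) = n − rank(A − λI):
  rank(A − (5)·I) = 2, so dim ker(A − (5)·I) = n − 2 = 2

Summary:
  λ = 5: algebraic multiplicity = 4, geometric multiplicity = 2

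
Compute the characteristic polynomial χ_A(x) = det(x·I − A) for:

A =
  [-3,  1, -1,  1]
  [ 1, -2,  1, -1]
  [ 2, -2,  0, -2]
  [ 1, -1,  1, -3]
x^4 + 8*x^3 + 24*x^2 + 32*x + 16

Expanding det(x·I − A) (e.g. by cofactor expansion or by noting that A is similar to its Jordan form J, which has the same characteristic polynomial as A) gives
  χ_A(x) = x^4 + 8*x^3 + 24*x^2 + 32*x + 16
which factors as (x + 2)^4. The eigenvalues (with algebraic multiplicities) are λ = -2 with multiplicity 4.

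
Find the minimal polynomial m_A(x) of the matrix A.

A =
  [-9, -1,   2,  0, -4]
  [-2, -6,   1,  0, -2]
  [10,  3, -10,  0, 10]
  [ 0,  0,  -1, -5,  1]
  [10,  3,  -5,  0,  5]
x^3 + 15*x^2 + 75*x + 125

The characteristic polynomial is χ_A(x) = (x + 5)^5, so the eigenvalues are known. The minimal polynomial is
  m_A(x) = Π_λ (x − λ)^{k_λ}
where k_λ is the size of the *largest* Jordan block for λ (equivalently, the smallest k with (A − λI)^k v = 0 for every generalised eigenvector v of λ).

  λ = -5: largest Jordan block has size 3, contributing (x + 5)^3

So m_A(x) = (x + 5)^3 = x^3 + 15*x^2 + 75*x + 125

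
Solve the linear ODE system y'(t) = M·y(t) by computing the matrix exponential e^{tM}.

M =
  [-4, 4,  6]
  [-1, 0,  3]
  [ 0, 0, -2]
e^{tM} =
  [-2*t*exp(-2*t) + exp(-2*t), 4*t*exp(-2*t), 6*t*exp(-2*t)]
  [-t*exp(-2*t), 2*t*exp(-2*t) + exp(-2*t), 3*t*exp(-2*t)]
  [0, 0, exp(-2*t)]

Strategy: write M = P · J · P⁻¹ where J is a Jordan canonical form, so e^{tM} = P · e^{tJ} · P⁻¹, and e^{tJ} can be computed block-by-block.

M has Jordan form
J =
  [-2,  1,  0]
  [ 0, -2,  0]
  [ 0,  0, -2]
(up to reordering of blocks).

Per-block formulas:
  For a 2×2 Jordan block J_2(-2): exp(t · J_2(-2)) = e^(-2t)·(I + t·N), where N is the 2×2 nilpotent shift.
  For a 1×1 block at λ = -2: exp(t · [-2]) = [e^(-2t)].

After assembling e^{tJ} and conjugating by P, we get:

e^{tM} =
  [-2*t*exp(-2*t) + exp(-2*t), 4*t*exp(-2*t), 6*t*exp(-2*t)]
  [-t*exp(-2*t), 2*t*exp(-2*t) + exp(-2*t), 3*t*exp(-2*t)]
  [0, 0, exp(-2*t)]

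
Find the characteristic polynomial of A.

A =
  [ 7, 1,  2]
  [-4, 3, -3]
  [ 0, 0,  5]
x^3 - 15*x^2 + 75*x - 125

Expanding det(x·I − A) (e.g. by cofactor expansion or by noting that A is similar to its Jordan form J, which has the same characteristic polynomial as A) gives
  χ_A(x) = x^3 - 15*x^2 + 75*x - 125
which factors as (x - 5)^3. The eigenvalues (with algebraic multiplicities) are λ = 5 with multiplicity 3.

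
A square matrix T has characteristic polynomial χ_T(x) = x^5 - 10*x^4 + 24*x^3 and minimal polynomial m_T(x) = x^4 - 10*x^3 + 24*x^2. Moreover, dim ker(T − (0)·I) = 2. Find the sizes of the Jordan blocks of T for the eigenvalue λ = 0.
Block sizes for λ = 0: [2, 1]

Step 1 — from the characteristic polynomial, algebraic multiplicity of λ = 0 is 3. From dim ker(T − (0)·I) = 2, there are exactly 2 Jordan blocks for λ = 0.
Step 2 — from the minimal polynomial, the factor (x − 0)^2 tells us the largest block for λ = 0 has size 2.
Step 3 — with total size 3, 2 blocks, and largest block 2, the block sizes (in nonincreasing order) are [2, 1].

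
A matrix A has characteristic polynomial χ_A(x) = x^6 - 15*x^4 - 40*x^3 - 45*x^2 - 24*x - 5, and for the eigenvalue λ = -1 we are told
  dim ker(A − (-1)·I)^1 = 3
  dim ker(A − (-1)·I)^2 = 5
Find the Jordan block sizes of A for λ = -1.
Block sizes for λ = -1: [2, 2, 1]

From the dimensions of kernels of powers, the number of Jordan blocks of size at least j is d_j − d_{j−1} where d_j = dim ker(N^j) (with d_0 = 0). Computing the differences gives [3, 2].
The number of blocks of size exactly k is (#blocks of size ≥ k) − (#blocks of size ≥ k + 1), so the partition is: 1 block(s) of size 1, 2 block(s) of size 2.
In nonincreasing order the block sizes are [2, 2, 1].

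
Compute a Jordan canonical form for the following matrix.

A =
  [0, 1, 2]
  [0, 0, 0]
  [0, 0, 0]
J_2(0) ⊕ J_1(0)

The characteristic polynomial is
  det(x·I − A) = x^3

Eigenvalues and multiplicities (the geometric multiplicity of λ is n − rank(A − λI), which equals the number of Jordan blocks for λ):
  λ = 0: algebraic multiplicity = 3, geometric multiplicity = 2

Determining the block sizes for each eigenvalue:
  λ = 0: 2 blocks summing to 3 forces exactly one block of size 2 and the rest size 1 → block sizes [2, 1]

Assembling the blocks gives a Jordan form
J =
  [0, 1, 0]
  [0, 0, 0]
  [0, 0, 0]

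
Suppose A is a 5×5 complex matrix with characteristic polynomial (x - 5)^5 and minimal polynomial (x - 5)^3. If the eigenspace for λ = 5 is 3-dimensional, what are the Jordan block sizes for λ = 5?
Block sizes for λ = 5: [3, 1, 1]

Step 1 — from the characteristic polynomial, algebraic multiplicity of λ = 5 is 5. From dim ker(A − (5)·I) = 3, there are exactly 3 Jordan blocks for λ = 5.
Step 2 — from the minimal polynomial, the factor (x − 5)^3 tells us the largest block for λ = 5 has size 3.
Step 3 — with total size 5, 3 blocks, and largest block 3, the block sizes (in nonincreasing order) are [3, 1, 1].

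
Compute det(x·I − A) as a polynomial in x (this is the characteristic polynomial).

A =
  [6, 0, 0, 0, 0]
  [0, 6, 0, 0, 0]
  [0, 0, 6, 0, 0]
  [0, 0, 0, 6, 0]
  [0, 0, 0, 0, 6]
x^5 - 30*x^4 + 360*x^3 - 2160*x^2 + 6480*x - 7776

Expanding det(x·I − A) (e.g. by cofactor expansion or by noting that A is similar to its Jordan form J, which has the same characteristic polynomial as A) gives
  χ_A(x) = x^5 - 30*x^4 + 360*x^3 - 2160*x^2 + 6480*x - 7776
which factors as (x - 6)^5. The eigenvalues (with algebraic multiplicities) are λ = 6 with multiplicity 5.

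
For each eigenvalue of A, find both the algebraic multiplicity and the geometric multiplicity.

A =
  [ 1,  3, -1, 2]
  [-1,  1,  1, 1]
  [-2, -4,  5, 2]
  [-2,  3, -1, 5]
λ = 3: alg = 4, geom = 2

Step 1 — factor the characteristic polynomial to read off the algebraic multiplicities:
  χ_A(x) = (x - 3)^4

Step 2 — compute geometric multiplicities via the rank-nullity identity g(λ) = n − rank(A − λI):
  rank(A − (3)·I) = 2, so dim ker(A − (3)·I) = n − 2 = 2

Summary:
  λ = 3: algebraic multiplicity = 4, geometric multiplicity = 2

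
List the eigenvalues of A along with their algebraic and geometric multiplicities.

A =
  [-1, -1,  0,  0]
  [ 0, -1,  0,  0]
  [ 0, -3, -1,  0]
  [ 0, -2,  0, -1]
λ = -1: alg = 4, geom = 3

Step 1 — factor the characteristic polynomial to read off the algebraic multiplicities:
  χ_A(x) = (x + 1)^4

Step 2 — compute geometric multiplicities via the rank-nullity identity g(λ) = n − rank(A − λI):
  rank(A − (-1)·I) = 1, so dim ker(A − (-1)·I) = n − 1 = 3

Summary:
  λ = -1: algebraic multiplicity = 4, geometric multiplicity = 3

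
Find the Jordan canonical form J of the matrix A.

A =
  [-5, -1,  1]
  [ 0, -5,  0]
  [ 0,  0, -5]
J_2(-5) ⊕ J_1(-5)

The characteristic polynomial is
  det(x·I − A) = x^3 + 15*x^2 + 75*x + 125 = (x + 5)^3

Eigenvalues and multiplicities (the geometric multiplicity of λ is n − rank(A − λI), which equals the number of Jordan blocks for λ):
  λ = -5: algebraic multiplicity = 3, geometric multiplicity = 2

Determining the block sizes for each eigenvalue:
  λ = -5: 2 blocks summing to 3 forces exactly one block of size 2 and the rest size 1 → block sizes [2, 1]

Assembling the blocks gives a Jordan form
J =
  [-5,  1,  0]
  [ 0, -5,  0]
  [ 0,  0, -5]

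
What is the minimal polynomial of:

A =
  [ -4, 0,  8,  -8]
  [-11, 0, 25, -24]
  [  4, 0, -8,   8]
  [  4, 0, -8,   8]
x^3 + 4*x^2

The characteristic polynomial is χ_A(x) = x^3*(x + 4), so the eigenvalues are known. The minimal polynomial is
  m_A(x) = Π_λ (x − λ)^{k_λ}
where k_λ is the size of the *largest* Jordan block for λ (equivalently, the smallest k with (A − λI)^k v = 0 for every generalised eigenvector v of λ).

  λ = -4: largest Jordan block has size 1, contributing (x + 4)
  λ = 0: largest Jordan block has size 2, contributing (x − 0)^2

So m_A(x) = x^2*(x + 4) = x^3 + 4*x^2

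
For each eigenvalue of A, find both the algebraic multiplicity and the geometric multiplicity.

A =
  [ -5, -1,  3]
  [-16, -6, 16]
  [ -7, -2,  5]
λ = -2: alg = 3, geom = 1

Step 1 — factor the characteristic polynomial to read off the algebraic multiplicities:
  χ_A(x) = (x + 2)^3

Step 2 — compute geometric multiplicities via the rank-nullity identity g(λ) = n − rank(A − λI):
  rank(A − (-2)·I) = 2, so dim ker(A − (-2)·I) = n − 2 = 1

Summary:
  λ = -2: algebraic multiplicity = 3, geometric multiplicity = 1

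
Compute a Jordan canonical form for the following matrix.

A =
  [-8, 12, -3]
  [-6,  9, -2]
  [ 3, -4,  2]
J_2(1) ⊕ J_1(1)

The characteristic polynomial is
  det(x·I − A) = x^3 - 3*x^2 + 3*x - 1 = (x - 1)^3

Eigenvalues and multiplicities (the geometric multiplicity of λ is n − rank(A − λI), which equals the number of Jordan blocks for λ):
  λ = 1: algebraic multiplicity = 3, geometric multiplicity = 2

Determining the block sizes for each eigenvalue:
  λ = 1: 2 blocks summing to 3 forces exactly one block of size 2 and the rest size 1 → block sizes [2, 1]

Assembling the blocks gives a Jordan form
J =
  [1, 1, 0]
  [0, 1, 0]
  [0, 0, 1]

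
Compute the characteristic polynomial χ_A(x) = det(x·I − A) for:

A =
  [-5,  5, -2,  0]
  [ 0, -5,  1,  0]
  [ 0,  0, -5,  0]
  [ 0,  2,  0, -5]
x^4 + 20*x^3 + 150*x^2 + 500*x + 625

Expanding det(x·I − A) (e.g. by cofactor expansion or by noting that A is similar to its Jordan form J, which has the same characteristic polynomial as A) gives
  χ_A(x) = x^4 + 20*x^3 + 150*x^2 + 500*x + 625
which factors as (x + 5)^4. The eigenvalues (with algebraic multiplicities) are λ = -5 with multiplicity 4.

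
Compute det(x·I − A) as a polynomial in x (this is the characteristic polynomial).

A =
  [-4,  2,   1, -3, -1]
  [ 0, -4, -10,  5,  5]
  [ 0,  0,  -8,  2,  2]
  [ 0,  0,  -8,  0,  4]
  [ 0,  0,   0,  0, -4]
x^5 + 20*x^4 + 160*x^3 + 640*x^2 + 1280*x + 1024

Expanding det(x·I − A) (e.g. by cofactor expansion or by noting that A is similar to its Jordan form J, which has the same characteristic polynomial as A) gives
  χ_A(x) = x^5 + 20*x^4 + 160*x^3 + 640*x^2 + 1280*x + 1024
which factors as (x + 4)^5. The eigenvalues (with algebraic multiplicities) are λ = -4 with multiplicity 5.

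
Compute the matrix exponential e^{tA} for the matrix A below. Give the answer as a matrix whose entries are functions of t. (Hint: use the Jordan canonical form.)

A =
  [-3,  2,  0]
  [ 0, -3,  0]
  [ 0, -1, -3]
e^{tA} =
  [exp(-3*t), 2*t*exp(-3*t), 0]
  [0, exp(-3*t), 0]
  [0, -t*exp(-3*t), exp(-3*t)]

Strategy: write A = P · J · P⁻¹ where J is a Jordan canonical form, so e^{tA} = P · e^{tJ} · P⁻¹, and e^{tJ} can be computed block-by-block.

A has Jordan form
J =
  [-3,  1,  0]
  [ 0, -3,  0]
  [ 0,  0, -3]
(up to reordering of blocks).

Per-block formulas:
  For a 2×2 Jordan block J_2(-3): exp(t · J_2(-3)) = e^(-3t)·(I + t·N), where N is the 2×2 nilpotent shift.
  For a 1×1 block at λ = -3: exp(t · [-3]) = [e^(-3t)].

After assembling e^{tJ} and conjugating by P, we get:

e^{tA} =
  [exp(-3*t), 2*t*exp(-3*t), 0]
  [0, exp(-3*t), 0]
  [0, -t*exp(-3*t), exp(-3*t)]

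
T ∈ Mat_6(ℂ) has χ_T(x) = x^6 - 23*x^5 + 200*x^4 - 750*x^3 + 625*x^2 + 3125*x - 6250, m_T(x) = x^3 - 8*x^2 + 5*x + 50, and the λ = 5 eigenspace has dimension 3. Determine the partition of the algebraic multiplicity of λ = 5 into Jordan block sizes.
Block sizes for λ = 5: [2, 2, 1]

Step 1 — from the characteristic polynomial, algebraic multiplicity of λ = 5 is 5. From dim ker(T − (5)·I) = 3, there are exactly 3 Jordan blocks for λ = 5.
Step 2 — from the minimal polynomial, the factor (x − 5)^2 tells us the largest block for λ = 5 has size 2.
Step 3 — with total size 5, 3 blocks, and largest block 2, the block sizes (in nonincreasing order) are [2, 2, 1].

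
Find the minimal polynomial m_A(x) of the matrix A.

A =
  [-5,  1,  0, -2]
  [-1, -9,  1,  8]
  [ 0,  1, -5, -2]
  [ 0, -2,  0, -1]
x^3 + 15*x^2 + 75*x + 125

The characteristic polynomial is χ_A(x) = (x + 5)^4, so the eigenvalues are known. The minimal polynomial is
  m_A(x) = Π_λ (x − λ)^{k_λ}
where k_λ is the size of the *largest* Jordan block for λ (equivalently, the smallest k with (A − λI)^k v = 0 for every generalised eigenvector v of λ).

  λ = -5: largest Jordan block has size 3, contributing (x + 5)^3

So m_A(x) = (x + 5)^3 = x^3 + 15*x^2 + 75*x + 125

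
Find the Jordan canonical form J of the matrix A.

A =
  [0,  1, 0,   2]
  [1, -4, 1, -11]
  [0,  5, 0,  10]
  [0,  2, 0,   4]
J_3(0) ⊕ J_1(0)

The characteristic polynomial is
  det(x·I − A) = x^4

Eigenvalues and multiplicities (the geometric multiplicity of λ is n − rank(A − λI), which equals the number of Jordan blocks for λ):
  λ = 0: algebraic multiplicity = 4, geometric multiplicity = 2

Determining the block sizes for each eigenvalue:
  λ = 0: with am = 4 and gm = 2, the partition is not yet determined (e.g. several partitions of 4 into 2 parts exist). Let N = A − (0)·I. Computing rank(N^1) = 2, rank(N^2) = 1, rank(N^3) = 0; the number of blocks of size ≥ j is rank(N^{j−1}) − rank(N^j), giving [2, 1, 1]. So we have 1 block(s) of size 3, 1 block(s) of size 1 → block sizes [3, 1]

Assembling the blocks gives a Jordan form
J =
  [0, 1, 0, 0]
  [0, 0, 1, 0]
  [0, 0, 0, 0]
  [0, 0, 0, 0]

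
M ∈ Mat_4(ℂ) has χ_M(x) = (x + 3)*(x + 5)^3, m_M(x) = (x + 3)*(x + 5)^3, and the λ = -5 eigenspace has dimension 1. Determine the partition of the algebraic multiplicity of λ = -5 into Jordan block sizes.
Block sizes for λ = -5: [3]

Step 1 — from the characteristic polynomial, algebraic multiplicity of λ = -5 is 3. From dim ker(M − (-5)·I) = 1, there are exactly 1 Jordan blocks for λ = -5.
Step 2 — from the minimal polynomial, the factor (x + 5)^3 tells us the largest block for λ = -5 has size 3.
Step 3 — with total size 3, 1 blocks, and largest block 3, the block sizes (in nonincreasing order) are [3].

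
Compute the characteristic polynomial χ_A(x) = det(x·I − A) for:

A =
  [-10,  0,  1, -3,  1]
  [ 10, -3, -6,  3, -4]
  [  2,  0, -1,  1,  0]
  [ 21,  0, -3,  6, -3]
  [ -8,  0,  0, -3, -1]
x^5 + 9*x^4 + 30*x^3 + 46*x^2 + 33*x + 9

Expanding det(x·I − A) (e.g. by cofactor expansion or by noting that A is similar to its Jordan form J, which has the same characteristic polynomial as A) gives
  χ_A(x) = x^5 + 9*x^4 + 30*x^3 + 46*x^2 + 33*x + 9
which factors as (x + 1)^3*(x + 3)^2. The eigenvalues (with algebraic multiplicities) are λ = -3 with multiplicity 2, λ = -1 with multiplicity 3.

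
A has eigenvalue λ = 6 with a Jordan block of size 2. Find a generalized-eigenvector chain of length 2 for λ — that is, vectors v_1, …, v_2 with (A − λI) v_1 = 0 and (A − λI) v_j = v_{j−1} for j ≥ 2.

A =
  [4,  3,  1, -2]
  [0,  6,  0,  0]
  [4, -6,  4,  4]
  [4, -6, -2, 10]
A Jordan chain for λ = 6 of length 2:
v_1 = (-2, 0, 4, 4)ᵀ
v_2 = (1, 0, 0, 0)ᵀ

Let N = A − (6)·I. We want v_2 with N^2 v_2 = 0 but N^1 v_2 ≠ 0; then v_{j-1} := N · v_j for j = 2, …, 2.

Pick v_2 = (1, 0, 0, 0)ᵀ.
Then v_1 = N · v_2 = (-2, 0, 4, 4)ᵀ.

Sanity check: (A − (6)·I) v_1 = (0, 0, 0, 0)ᵀ = 0. ✓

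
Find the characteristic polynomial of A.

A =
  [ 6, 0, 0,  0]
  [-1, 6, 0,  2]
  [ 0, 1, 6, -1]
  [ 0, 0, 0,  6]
x^4 - 24*x^3 + 216*x^2 - 864*x + 1296

Expanding det(x·I − A) (e.g. by cofactor expansion or by noting that A is similar to its Jordan form J, which has the same characteristic polynomial as A) gives
  χ_A(x) = x^4 - 24*x^3 + 216*x^2 - 864*x + 1296
which factors as (x - 6)^4. The eigenvalues (with algebraic multiplicities) are λ = 6 with multiplicity 4.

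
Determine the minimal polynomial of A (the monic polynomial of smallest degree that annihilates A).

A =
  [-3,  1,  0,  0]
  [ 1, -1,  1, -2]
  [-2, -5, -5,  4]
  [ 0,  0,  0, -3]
x^3 + 9*x^2 + 27*x + 27

The characteristic polynomial is χ_A(x) = (x + 3)^4, so the eigenvalues are known. The minimal polynomial is
  m_A(x) = Π_λ (x − λ)^{k_λ}
where k_λ is the size of the *largest* Jordan block for λ (equivalently, the smallest k with (A − λI)^k v = 0 for every generalised eigenvector v of λ).

  λ = -3: largest Jordan block has size 3, contributing (x + 3)^3

So m_A(x) = (x + 3)^3 = x^3 + 9*x^2 + 27*x + 27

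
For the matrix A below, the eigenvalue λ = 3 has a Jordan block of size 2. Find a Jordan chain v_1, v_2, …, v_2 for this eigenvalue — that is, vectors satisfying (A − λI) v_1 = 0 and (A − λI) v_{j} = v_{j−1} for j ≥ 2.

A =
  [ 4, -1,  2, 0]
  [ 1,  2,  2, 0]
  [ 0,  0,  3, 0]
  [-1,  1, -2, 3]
A Jordan chain for λ = 3 of length 2:
v_1 = (1, 1, 0, -1)ᵀ
v_2 = (1, 0, 0, 0)ᵀ

Let N = A − (3)·I. We want v_2 with N^2 v_2 = 0 but N^1 v_2 ≠ 0; then v_{j-1} := N · v_j for j = 2, …, 2.

Pick v_2 = (1, 0, 0, 0)ᵀ.
Then v_1 = N · v_2 = (1, 1, 0, -1)ᵀ.

Sanity check: (A − (3)·I) v_1 = (0, 0, 0, 0)ᵀ = 0. ✓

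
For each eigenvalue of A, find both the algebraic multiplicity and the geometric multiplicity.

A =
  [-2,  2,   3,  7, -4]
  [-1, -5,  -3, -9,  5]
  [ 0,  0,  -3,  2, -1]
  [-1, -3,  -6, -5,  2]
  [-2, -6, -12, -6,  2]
λ = -3: alg = 3, geom = 2; λ = -2: alg = 2, geom = 2

Step 1 — factor the characteristic polynomial to read off the algebraic multiplicities:
  χ_A(x) = (x + 2)^2*(x + 3)^3

Step 2 — compute geometric multiplicities via the rank-nullity identity g(λ) = n − rank(A − λI):
  rank(A − (-3)·I) = 3, so dim ker(A − (-3)·I) = n − 3 = 2
  rank(A − (-2)·I) = 3, so dim ker(A − (-2)·I) = n − 3 = 2

Summary:
  λ = -3: algebraic multiplicity = 3, geometric multiplicity = 2
  λ = -2: algebraic multiplicity = 2, geometric multiplicity = 2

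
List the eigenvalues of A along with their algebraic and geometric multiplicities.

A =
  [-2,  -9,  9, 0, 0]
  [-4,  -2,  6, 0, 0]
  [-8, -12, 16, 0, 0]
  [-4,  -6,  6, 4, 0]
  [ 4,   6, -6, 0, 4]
λ = 4: alg = 5, geom = 4

Step 1 — factor the characteristic polynomial to read off the algebraic multiplicities:
  χ_A(x) = (x - 4)^5

Step 2 — compute geometric multiplicities via the rank-nullity identity g(λ) = n − rank(A − λI):
  rank(A − (4)·I) = 1, so dim ker(A − (4)·I) = n − 1 = 4

Summary:
  λ = 4: algebraic multiplicity = 5, geometric multiplicity = 4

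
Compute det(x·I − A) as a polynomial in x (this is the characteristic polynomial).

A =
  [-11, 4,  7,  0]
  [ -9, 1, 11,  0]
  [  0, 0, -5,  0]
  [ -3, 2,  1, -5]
x^4 + 20*x^3 + 150*x^2 + 500*x + 625

Expanding det(x·I − A) (e.g. by cofactor expansion or by noting that A is similar to its Jordan form J, which has the same characteristic polynomial as A) gives
  χ_A(x) = x^4 + 20*x^3 + 150*x^2 + 500*x + 625
which factors as (x + 5)^4. The eigenvalues (with algebraic multiplicities) are λ = -5 with multiplicity 4.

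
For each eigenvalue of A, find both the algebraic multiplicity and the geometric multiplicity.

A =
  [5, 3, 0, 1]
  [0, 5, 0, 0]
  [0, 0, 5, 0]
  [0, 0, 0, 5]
λ = 5: alg = 4, geom = 3

Step 1 — factor the characteristic polynomial to read off the algebraic multiplicities:
  χ_A(x) = (x - 5)^4

Step 2 — compute geometric multiplicities via the rank-nullity identity g(λ) = n − rank(A − λI):
  rank(A − (5)·I) = 1, so dim ker(A − (5)·I) = n − 1 = 3

Summary:
  λ = 5: algebraic multiplicity = 4, geometric multiplicity = 3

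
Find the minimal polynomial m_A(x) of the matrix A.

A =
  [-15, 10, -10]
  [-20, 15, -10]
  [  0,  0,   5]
x^2 - 25

The characteristic polynomial is χ_A(x) = (x - 5)^2*(x + 5), so the eigenvalues are known. The minimal polynomial is
  m_A(x) = Π_λ (x − λ)^{k_λ}
where k_λ is the size of the *largest* Jordan block for λ (equivalently, the smallest k with (A − λI)^k v = 0 for every generalised eigenvector v of λ).

  λ = -5: largest Jordan block has size 1, contributing (x + 5)
  λ = 5: largest Jordan block has size 1, contributing (x − 5)

So m_A(x) = (x - 5)*(x + 5) = x^2 - 25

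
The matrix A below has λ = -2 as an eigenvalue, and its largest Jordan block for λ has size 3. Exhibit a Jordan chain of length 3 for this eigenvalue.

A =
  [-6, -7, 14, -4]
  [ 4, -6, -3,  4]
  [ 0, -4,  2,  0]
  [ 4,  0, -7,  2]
A Jordan chain for λ = -2 of length 3:
v_1 = (-28, -16, -16, 0)ᵀ
v_2 = (-4, 4, 0, 4)ᵀ
v_3 = (1, 0, 0, 0)ᵀ

Let N = A − (-2)·I. We want v_3 with N^3 v_3 = 0 but N^2 v_3 ≠ 0; then v_{j-1} := N · v_j for j = 3, …, 2.

Pick v_3 = (1, 0, 0, 0)ᵀ.
Then v_2 = N · v_3 = (-4, 4, 0, 4)ᵀ.
Then v_1 = N · v_2 = (-28, -16, -16, 0)ᵀ.

Sanity check: (A − (-2)·I) v_1 = (0, 0, 0, 0)ᵀ = 0. ✓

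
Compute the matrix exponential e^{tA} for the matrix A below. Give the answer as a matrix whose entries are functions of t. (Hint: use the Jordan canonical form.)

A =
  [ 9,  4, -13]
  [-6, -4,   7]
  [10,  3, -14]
e^{tA} =
  [-5*t^2*exp(-3*t) + 12*t*exp(-3*t) + exp(-3*t), 5*t^2*exp(-3*t)/2 + 4*t*exp(-3*t), 15*t^2*exp(-3*t)/2 - 13*t*exp(-3*t)]
  [2*t^2*exp(-3*t) - 6*t*exp(-3*t), -t^2*exp(-3*t) - t*exp(-3*t) + exp(-3*t), -3*t^2*exp(-3*t) + 7*t*exp(-3*t)]
  [-4*t^2*exp(-3*t) + 10*t*exp(-3*t), 2*t^2*exp(-3*t) + 3*t*exp(-3*t), 6*t^2*exp(-3*t) - 11*t*exp(-3*t) + exp(-3*t)]

Strategy: write A = P · J · P⁻¹ where J is a Jordan canonical form, so e^{tA} = P · e^{tJ} · P⁻¹, and e^{tJ} can be computed block-by-block.

A has Jordan form
J =
  [-3,  1,  0]
  [ 0, -3,  1]
  [ 0,  0, -3]
(up to reordering of blocks).

Per-block formulas:
  For a 3×3 Jordan block J_3(-3): exp(t · J_3(-3)) = e^(-3t)·(I + t·N + (t^2/2)·N^2), where N is the 3×3 nilpotent shift.

After assembling e^{tJ} and conjugating by P, we get:

e^{tA} =
  [-5*t^2*exp(-3*t) + 12*t*exp(-3*t) + exp(-3*t), 5*t^2*exp(-3*t)/2 + 4*t*exp(-3*t), 15*t^2*exp(-3*t)/2 - 13*t*exp(-3*t)]
  [2*t^2*exp(-3*t) - 6*t*exp(-3*t), -t^2*exp(-3*t) - t*exp(-3*t) + exp(-3*t), -3*t^2*exp(-3*t) + 7*t*exp(-3*t)]
  [-4*t^2*exp(-3*t) + 10*t*exp(-3*t), 2*t^2*exp(-3*t) + 3*t*exp(-3*t), 6*t^2*exp(-3*t) - 11*t*exp(-3*t) + exp(-3*t)]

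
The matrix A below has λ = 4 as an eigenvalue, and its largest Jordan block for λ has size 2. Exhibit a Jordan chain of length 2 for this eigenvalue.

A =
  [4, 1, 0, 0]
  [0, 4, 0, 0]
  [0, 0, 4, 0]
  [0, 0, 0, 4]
A Jordan chain for λ = 4 of length 2:
v_1 = (1, 0, 0, 0)ᵀ
v_2 = (0, 1, 0, 0)ᵀ

Let N = A − (4)·I. We want v_2 with N^2 v_2 = 0 but N^1 v_2 ≠ 0; then v_{j-1} := N · v_j for j = 2, …, 2.

Pick v_2 = (0, 1, 0, 0)ᵀ.
Then v_1 = N · v_2 = (1, 0, 0, 0)ᵀ.

Sanity check: (A − (4)·I) v_1 = (0, 0, 0, 0)ᵀ = 0. ✓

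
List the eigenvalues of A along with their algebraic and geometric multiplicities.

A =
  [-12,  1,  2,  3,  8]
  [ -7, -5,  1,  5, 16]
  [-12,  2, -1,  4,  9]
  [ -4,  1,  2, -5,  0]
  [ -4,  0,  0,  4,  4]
λ = -5: alg = 3, geom = 1; λ = -4: alg = 1, geom = 1; λ = 0: alg = 1, geom = 1

Step 1 — factor the characteristic polynomial to read off the algebraic multiplicities:
  χ_A(x) = x*(x + 4)*(x + 5)^3

Step 2 — compute geometric multiplicities via the rank-nullity identity g(λ) = n − rank(A − λI):
  rank(A − (-5)·I) = 4, so dim ker(A − (-5)·I) = n − 4 = 1
  rank(A − (-4)·I) = 4, so dim ker(A − (-4)·I) = n − 4 = 1
  rank(A − (0)·I) = 4, so dim ker(A − (0)·I) = n − 4 = 1

Summary:
  λ = -5: algebraic multiplicity = 3, geometric multiplicity = 1
  λ = -4: algebraic multiplicity = 1, geometric multiplicity = 1
  λ = 0: algebraic multiplicity = 1, geometric multiplicity = 1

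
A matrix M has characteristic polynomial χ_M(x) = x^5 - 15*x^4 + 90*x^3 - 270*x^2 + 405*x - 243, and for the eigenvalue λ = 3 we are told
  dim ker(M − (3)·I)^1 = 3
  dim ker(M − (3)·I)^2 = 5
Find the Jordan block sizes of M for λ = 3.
Block sizes for λ = 3: [2, 2, 1]

From the dimensions of kernels of powers, the number of Jordan blocks of size at least j is d_j − d_{j−1} where d_j = dim ker(N^j) (with d_0 = 0). Computing the differences gives [3, 2].
The number of blocks of size exactly k is (#blocks of size ≥ k) − (#blocks of size ≥ k + 1), so the partition is: 1 block(s) of size 1, 2 block(s) of size 2.
In nonincreasing order the block sizes are [2, 2, 1].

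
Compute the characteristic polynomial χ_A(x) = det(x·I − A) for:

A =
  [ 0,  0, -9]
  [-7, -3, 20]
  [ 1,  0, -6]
x^3 + 9*x^2 + 27*x + 27

Expanding det(x·I − A) (e.g. by cofactor expansion or by noting that A is similar to its Jordan form J, which has the same characteristic polynomial as A) gives
  χ_A(x) = x^3 + 9*x^2 + 27*x + 27
which factors as (x + 3)^3. The eigenvalues (with algebraic multiplicities) are λ = -3 with multiplicity 3.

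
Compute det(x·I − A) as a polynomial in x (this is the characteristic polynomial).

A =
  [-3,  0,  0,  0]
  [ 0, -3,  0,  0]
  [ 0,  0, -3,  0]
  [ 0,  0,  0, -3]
x^4 + 12*x^3 + 54*x^2 + 108*x + 81

Expanding det(x·I − A) (e.g. by cofactor expansion or by noting that A is similar to its Jordan form J, which has the same characteristic polynomial as A) gives
  χ_A(x) = x^4 + 12*x^3 + 54*x^2 + 108*x + 81
which factors as (x + 3)^4. The eigenvalues (with algebraic multiplicities) are λ = -3 with multiplicity 4.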